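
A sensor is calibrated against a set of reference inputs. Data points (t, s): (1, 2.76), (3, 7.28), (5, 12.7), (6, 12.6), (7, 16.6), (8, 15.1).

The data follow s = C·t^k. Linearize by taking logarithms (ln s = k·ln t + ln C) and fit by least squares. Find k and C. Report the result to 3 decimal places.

Taking logs, ln s = k·ln t + ln C, so regress ln s on ln t.
XᵀX = [[15.1183, 8.5252]; [8.5252, 6]], rhs = [21.9231, 13.5998]ᵀ  (here Σln t = 8.5252, Σ(ln t)² = 15.1183, Σln s = 13.5998, Σln t·ln s = 21.9231).
Slope k = (n·Σln t·ln s − Σln t·Σln s)/(n·Σ(ln t)² − (Σln t)²) = (6·21.9231 − 8.5252·13.5998)/18.0313 = 0.86508; ln C = (Σln s − k·Σln t)/n = 1.03747, so C = exp(1.03747) = 2.82207.

k = 0.865, C = 2.822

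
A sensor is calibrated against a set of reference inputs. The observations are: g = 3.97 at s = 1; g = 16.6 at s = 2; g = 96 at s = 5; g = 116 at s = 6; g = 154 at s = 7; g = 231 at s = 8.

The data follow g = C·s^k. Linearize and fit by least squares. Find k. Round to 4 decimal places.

Let Y = ln g. Fitting Y = k·ln s + ln C by least squares:
Over the data: Σln s = 8.1197, Σ(ln s)² = 14.3918, Σln g = 23.9855, Σln s·ln g = 38.9293.
Normal system: [[14.3918, 8.1197]; [8.1197, 6]]·[k, ln C]ᵀ = [38.9293, 23.9855]ᵀ.
Slope k = (n·Σln s·ln g − Σln s·Σln g)/(n·Σ(ln s)² − (Σln s)²) = (6·38.9293 − 8.1197·23.9855)/20.4213 = 1.90101; ln C = (Σln g − k·Σln s)/n = 1.42498.

k = 1.9010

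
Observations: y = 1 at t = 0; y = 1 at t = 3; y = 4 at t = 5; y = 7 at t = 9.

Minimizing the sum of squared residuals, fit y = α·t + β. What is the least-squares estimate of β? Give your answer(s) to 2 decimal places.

With design matrix A, AᵀA = [[115, 17]; [17, 4]] and Aᵀy = [86, 13]ᵀ.
Δ = 115·4 − 17² = 171.
α = (86·4 − 17·13)/171 = 41/57; β = (115·13 − 17·86)/171 = 11/57.

β = 0.19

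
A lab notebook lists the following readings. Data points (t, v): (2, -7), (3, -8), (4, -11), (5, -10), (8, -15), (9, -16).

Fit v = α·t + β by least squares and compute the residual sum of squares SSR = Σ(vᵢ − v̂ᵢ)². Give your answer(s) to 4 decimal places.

SSR = 2.8841

Setting ∂/∂α … = 0 gives: 199·α + 31·β = -396;  31·α + 6·β = -67.
Δ = 199·6 − 31² = 233.
α = ((-396)·6 − 31·(-67))/233 = -299/233; β = (199·(-67) − 31·(-396))/233 = -1057/233.
Residuals: 24/233, 90/233, -310/233, 222/233, -46/233, 20/233; SSR = 672/233.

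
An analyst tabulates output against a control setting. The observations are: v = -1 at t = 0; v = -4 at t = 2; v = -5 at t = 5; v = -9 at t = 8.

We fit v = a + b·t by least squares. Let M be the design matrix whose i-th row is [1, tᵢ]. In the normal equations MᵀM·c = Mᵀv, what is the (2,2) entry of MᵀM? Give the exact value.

Row 2 ↔ basis t, column 2 ↔ basis t, so (MᵀM)_{2,2} = Σᵢ (t)·(t) = (0)·(0) + (2)·(2) + (5)·(5) + (8)·(8) = 93.

93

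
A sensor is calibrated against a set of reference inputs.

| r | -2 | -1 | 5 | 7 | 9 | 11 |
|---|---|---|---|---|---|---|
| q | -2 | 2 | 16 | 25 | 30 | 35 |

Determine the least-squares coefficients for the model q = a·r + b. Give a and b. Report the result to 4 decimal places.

From the data, Σr·r = 281, Σr = 29, Σ1 = 6.
Right-hand side: Σr·q = 912, Σq = 106.
So MᵀM·[a, b]ᵀ = Mᵀq: [[281, 29]; [29, 6]]·[a, b]ᵀ = [912, 106]ᵀ.
Eliminating b: 6·(row 1) − 29·(row 2) gives 845·a = 6·912 − 29·106 = 2398, so a = 2398/845.
Then b = (106 − 29·(2398/845))/6 = 3338/845.

a = 2.8379, b = 3.9503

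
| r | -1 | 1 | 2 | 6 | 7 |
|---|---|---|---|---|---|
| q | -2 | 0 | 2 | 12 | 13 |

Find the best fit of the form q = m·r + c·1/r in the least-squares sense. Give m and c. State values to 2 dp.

Normal-equation sums: Σr·r = 91, Σr·1/r = 5, Σ1/r·1/r = 2027/882.
Right-hand side: Σr·q = 169, Σ1/r·q = 48/7.
Normal equations: [[91, 5]; [5, 2027/882]]·[m, c]ᵀ = [169, 48/7]ᵀ.
det = 91·(2027/882) − 5² = 23201/126.
m = (169·(2027/882) − 5·(48/7))/(23201/126) = 312323/162407; c = (91·(48/7) − 5·169)/(23201/126) = -27846/23201.

m = 1.92, c = -1.20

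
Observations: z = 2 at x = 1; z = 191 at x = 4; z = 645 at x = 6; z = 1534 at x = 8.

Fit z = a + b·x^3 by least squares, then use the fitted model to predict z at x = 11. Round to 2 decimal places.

Normal-equation sums: Σ1 = 4, Σx^3 = 793, Σx^3·x^3 = 312897.
And Σz = 2372, Σx^3·z = 936954.
Determinant 4·312897 − 793² = 622739.
a = (2372·312897 − 793·936954)/622739 = -62526/47903; b = (4·936954 − 793·2372)/622739 = 1866820/622739.
At x = 11: ẑ = (-62526/47903)·(1) + (1866820/622739)·(1331) = 2483924582/622739.

ẑ = 3988.71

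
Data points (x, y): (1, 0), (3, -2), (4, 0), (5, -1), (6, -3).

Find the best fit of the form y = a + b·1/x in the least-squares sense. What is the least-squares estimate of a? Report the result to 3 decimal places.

a = -1.989

From the data, Σ1 = 5, Σ1/x = 39/20, Σ1/x·1/x = 4469/3600.
Right-hand side: Σy = -6, Σ1/x·y = -41/30.
MᵀM·[a, b]ᵀ = Mᵀy becomes [[5, 39/20]; [39/20, 4469/3600]]·[a, b]ᵀ = [-6, -41/30]ᵀ.
det = 5·(4469/3600) − (39/20)² = 541/225.
a = ((-6)·(4469/3600) − (39/20)·(-41/30))/(541/225) = -4305/2164; b = (5·(-41/30) − (39/20)·(-6))/(541/225) = 1095/541.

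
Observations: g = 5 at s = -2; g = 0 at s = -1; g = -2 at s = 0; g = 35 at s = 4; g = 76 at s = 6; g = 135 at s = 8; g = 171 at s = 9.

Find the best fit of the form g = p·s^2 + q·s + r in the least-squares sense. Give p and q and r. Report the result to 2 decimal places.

p = 2.04, q = 0.79, r = -1.53

Forming AᵀA = [[12226, 1512, 202]; [1512, 202, 24]; [202, 24, 7]] and Aᵀg = [25807, 3205, 420]ᵀ gives AᵀA·[p, q, r]ᵀ = Aᵀg.
Row-reducing yields p = 96119/47166, q = 12489/15722, r = -36109/23583.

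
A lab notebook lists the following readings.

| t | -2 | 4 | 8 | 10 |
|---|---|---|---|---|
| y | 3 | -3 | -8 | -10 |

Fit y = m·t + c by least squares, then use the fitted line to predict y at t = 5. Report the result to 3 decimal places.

ŷ = -4.500

AᵀA·[m, c]ᵀ = Aᵀy reads: 184·m + 20·c = -182;  20·m + 4·c = -18.
det = 184·4 − 20² = 336.
m = ((-182)·4 − 20·(-18))/336 = -23/21; c = (184·(-18) − 20·(-182))/336 = 41/42.
At t = 5: ŷ = (-23/21)·(5) + (41/42)·(1) = -9/2.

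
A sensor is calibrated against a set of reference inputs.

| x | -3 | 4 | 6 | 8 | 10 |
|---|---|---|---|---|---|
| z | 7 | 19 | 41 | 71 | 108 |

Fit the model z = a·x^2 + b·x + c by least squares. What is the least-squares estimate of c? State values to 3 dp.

Compute the Gram sums: Σx^2·x^2 = 15729, Σx^2·x = 1765, Σx^2 = 225, Σx·x = 225, Σx = 25, Σ1 = 5.
Moment sums: Σx^2·z = 17187, Σx·z = 1949, Σz = 246.
Inverting the 3×3 Gram matrix, [a, b, c]ᵀ = [7577/7540, 28599/37700, 27/145]ᵀ.

c = 0.186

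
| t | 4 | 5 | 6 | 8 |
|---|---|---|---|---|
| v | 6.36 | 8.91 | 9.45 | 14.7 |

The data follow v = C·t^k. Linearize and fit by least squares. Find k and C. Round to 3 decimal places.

k = 1.153, C = 1.301

Let Y = ln v. Fitting Y = k·ln t + ln C by least squares:
Σln t = 6.8669, Σ(ln t)² = 12.0466, Σln v = 8.9711, Σln t·ln v = 15.6983.
Equations: 12.0466·k + 6.8669·ln C = 15.6983;  6.8669·k + 4·ln C = 8.9711.
Slope k = (n·Σln t·ln v − Σln t·Σln v)/(n·Σ(ln t)² − (Σln t)²) = (4·15.6983 − 6.8669·8.9711)/1.0316 = 1.15329; ln C = (Σln v − k·Σln t)/n = 0.26288, so C = exp(0.26288) = 1.30067.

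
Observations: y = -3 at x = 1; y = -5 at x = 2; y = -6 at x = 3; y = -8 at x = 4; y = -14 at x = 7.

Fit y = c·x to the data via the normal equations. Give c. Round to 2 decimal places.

Entries of AᵀA: Σx·x = 79.
Right-hand side: Σx·y = -161.
Normal equations: [[79]]·[c]ᵀ = [-161]ᵀ.
c = (-161)/79 = -2.03797.

c = -2.04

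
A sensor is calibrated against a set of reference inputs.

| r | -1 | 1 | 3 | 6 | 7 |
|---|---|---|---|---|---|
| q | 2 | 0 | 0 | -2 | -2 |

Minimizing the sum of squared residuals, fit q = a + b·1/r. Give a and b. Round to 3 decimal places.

AᵀA·[a, b]ᵀ = Aᵀq reads: 5·a + (9/14)·b = -2;  (9/14)·a + (3809/1764)·b = -55/21.
(Σ1 = 5, Σ1/r = 9/14, Σ1/r·1/r = 3809/1764, Σq = -2, Σ1/r·q = -55/21.)
Determinant 5·(3809/1764) − (9/14)² = 4579/441.
a = ((-2)·(3809/1764) − (9/14)·(-55/21))/(4579/441) = -1162/4579; b = (5·(-55/21) − (9/14)·(-2))/(4579/441) = -5208/4579.

a = -0.254, b = -1.137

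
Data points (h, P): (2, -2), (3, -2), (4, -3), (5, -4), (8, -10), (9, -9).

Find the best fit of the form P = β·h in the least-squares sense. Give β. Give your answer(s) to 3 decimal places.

β = -1.020

The normal equations are: 199·β = -203.
(Σh·h = 199, Σh·P = -203.)
β = (-203)/199 = -1.0201.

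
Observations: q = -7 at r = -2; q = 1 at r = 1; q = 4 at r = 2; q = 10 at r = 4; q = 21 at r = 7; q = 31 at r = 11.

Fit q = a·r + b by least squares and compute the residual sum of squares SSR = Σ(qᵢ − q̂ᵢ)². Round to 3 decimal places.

Normal-equation sums: Σr·r = 195, Σr = 23, Σ1 = 6.
Right-hand side: Σr·q = 551, Σq = 60.
AᵀA·[a, b]ᵀ = Aᵀq becomes [[195, 23]; [23, 6]]·[a, b]ᵀ = [551, 60]ᵀ.
Δ = 195·6 − 23² = 641.
a = (551·6 − 23·60)/641 = 1926/641; b = (195·60 − 23·551)/641 = -973/641.
Residuals: 338/641, -312/641, -315/641, -321/641, 952/641, -342/641; SSR = 2242/641.

SSR = 3.498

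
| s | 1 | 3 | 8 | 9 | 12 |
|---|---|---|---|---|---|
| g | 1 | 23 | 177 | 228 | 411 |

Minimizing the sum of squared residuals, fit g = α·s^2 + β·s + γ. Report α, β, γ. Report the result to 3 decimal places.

α = 2.996, β = -1.727, γ = 0.266

The normal equations are: 31475·α + 2997·β + 299·γ = 89188;  2997·α + 299·β + 33·γ = 8470;  299·α + 33·β + 5·γ = 840.
Inverting the 3×3 Gram matrix, [α, β, γ]ᵀ = [210217/70176, -40407/23392, 9325/35088]ᵀ.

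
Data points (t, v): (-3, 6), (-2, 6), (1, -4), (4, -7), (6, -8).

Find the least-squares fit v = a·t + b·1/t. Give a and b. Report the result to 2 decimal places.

a = -1.40, b = -3.50

Forming AᵀA = [[66, 5]; [5, 209/144]] and Aᵀv = [-110, -145/12]ᵀ gives AᵀA·[a, b]ᵀ = Aᵀv.
Eliminating b: (209/144)·(row 1) − 5·(row 2) gives (1699/24)·a = (209/144)·(-110) − 5·(-145/12) = -7145/72, so a = -7145/5097.
Then b = ((-145/12) − 5·(-7145/5097))/(209/144) = -5940/1699.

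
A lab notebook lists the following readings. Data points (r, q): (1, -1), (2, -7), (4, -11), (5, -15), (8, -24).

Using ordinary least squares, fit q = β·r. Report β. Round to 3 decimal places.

β = -2.964

Sums needed: Σr·r = 110.
Moment sums: Σr·q = -326.
XᵀX·[β]ᵀ = Xᵀq becomes [[110]]·[β]ᵀ = [-326]ᵀ.
Hence β = -326 / 110 ≈ -2.96364.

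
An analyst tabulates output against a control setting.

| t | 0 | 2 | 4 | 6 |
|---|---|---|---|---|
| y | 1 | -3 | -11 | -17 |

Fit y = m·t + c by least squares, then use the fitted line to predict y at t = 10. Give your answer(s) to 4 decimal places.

Setting ∂/∂m … = 0 gives: 56·m + 12·c = -152;  12·m + 4·c = -30.
(Σt·t = 56, Σt = 12, Σ1 = 4, Σt·y = -152, Σy = -30.)
Determinant 56·4 − 12² = 80.
m = ((-152)·4 − 12·(-30))/80 = -31/10; c = (56·(-30) − 12·(-152))/80 = 9/5.
At t = 10: ŷ = (-31/10)·(10) + (9/5)·(1) = -146/5.

ŷ = -29.2000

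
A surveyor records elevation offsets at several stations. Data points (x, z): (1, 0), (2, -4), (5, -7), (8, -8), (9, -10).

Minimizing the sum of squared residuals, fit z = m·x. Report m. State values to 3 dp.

Compute the Gram sums: Σx·x = 175.
For Mᵀz: Σx·z = -197.
Normal equations: [[175]]·[m]ᵀ = [-197]ᵀ.
Hence m = -197 / 175 ≈ -1.12571.

m = -1.126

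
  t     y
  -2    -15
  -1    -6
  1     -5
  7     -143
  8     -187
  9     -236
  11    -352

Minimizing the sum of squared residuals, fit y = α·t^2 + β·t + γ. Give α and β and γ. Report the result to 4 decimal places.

AᵀA·[α, β, γ]ᵀ = Aᵀy reads: 27717·α + 2907·β + 321·γ = -80754;  2907·α + 321·β + 33·γ = -8462;  321·α + 33·β + 7·γ = -944.
Inverting the 3×3 Gram matrix, [α, β, γ]ᵀ = [-117945/40369, 44117/121107, -1326/511]ᵀ.

α = -2.9217, β = 0.3643, γ = -2.5949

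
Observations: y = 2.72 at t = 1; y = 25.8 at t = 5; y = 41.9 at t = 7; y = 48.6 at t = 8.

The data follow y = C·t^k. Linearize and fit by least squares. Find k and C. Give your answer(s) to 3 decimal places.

k = 1.395, C = 2.725

Linearized form: ln y = k·ln t + ln C. From the 4 transformed points,
XᵀX = [[10.7009, 5.6348]; [5.6348, 4]], rhs = [20.5756, 11.8699]ᵀ  (here Σln t = 5.6348, Σ(ln t)² = 10.7009, Σln y = 11.8699, Σln t·ln y = 20.5756).
Slope k = (n·Σln t·ln y − Σln t·Σln y)/(n·Σ(ln t)² − (Σln t)²) = (4·20.5756 − 5.6348·11.8699)/11.0529 = 1.39491; ln C = (Σln y − k·Σln t)/n = 1.00247, so C = exp(1.00247) = 2.72500.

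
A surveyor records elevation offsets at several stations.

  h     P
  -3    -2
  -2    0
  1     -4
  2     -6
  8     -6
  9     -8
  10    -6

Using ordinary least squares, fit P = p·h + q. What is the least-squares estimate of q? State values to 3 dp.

q = -3.015

Compute the Gram sums: Σh·h = 263, Σh = 25, Σ1 = 7.
Moment sums: Σh·P = -190, ΣP = -32.
det = 263·7 − 25² = 1216.
p = ((-190)·7 − 25·(-32))/1216 = -265/608; q = (263·(-32) − 25·(-190))/1216 = -1833/608.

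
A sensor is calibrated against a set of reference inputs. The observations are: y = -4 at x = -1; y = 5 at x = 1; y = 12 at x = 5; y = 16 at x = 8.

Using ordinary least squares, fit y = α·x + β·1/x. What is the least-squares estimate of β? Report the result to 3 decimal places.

From the data, Σx·x = 91, Σx·1/x = 4, Σ1/x·1/x = 3289/1600.
For Aᵀy: Σx·y = 197, Σ1/x·y = 67/5.
Determinant 91·(3289/1600) − 4² = 273699/1600.
α = (197·(3289/1600) − 4·(67/5))/(273699/1600) = 187391/91233; β = (91·(67/5) − 4·197)/(273699/1600) = 230080/91233.

β = 2.522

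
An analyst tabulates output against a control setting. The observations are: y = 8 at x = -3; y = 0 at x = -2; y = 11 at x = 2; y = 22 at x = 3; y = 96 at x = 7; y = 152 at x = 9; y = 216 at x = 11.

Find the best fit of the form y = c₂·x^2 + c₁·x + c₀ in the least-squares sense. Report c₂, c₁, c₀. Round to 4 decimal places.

c₂ = 1.5532, c₁ = 2.6570, c₀ = 0.4320

Sums needed: Σx^2·x^2 = 23797, Σx^2·x = 2403, Σx^2 = 277, Σx·x = 277, Σx = 27, Σ1 = 7.
For Aᵀy: Σx^2·y = 43466, Σx·y = 4480, Σy = 505.
Solving the 3×3 system (Gaussian elimination) gives c₂ = 169945/109416, c₁ = 96907/36472, c₀ = 5908/13677.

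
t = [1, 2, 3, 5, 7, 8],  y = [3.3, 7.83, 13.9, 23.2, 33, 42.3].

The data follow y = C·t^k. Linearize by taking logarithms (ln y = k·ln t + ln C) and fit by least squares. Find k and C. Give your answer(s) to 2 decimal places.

Taking logs, ln y = k·ln t + ln C, so regress ln y on ln t.
AᵀA = [[12.3883, 7.4265]; [7.4265, 6]], rhs = [23.9692, 16.2692]ᵀ  (here Σln t = 7.4265, Σ(ln t)² = 12.3883, Σln y = 16.2692, Σln t·ln y = 23.9692).
Solving (det = 19.1764): k = 1.19891, ln C = 1.22757, so C = exp(1.22757) = 3.41293.

k = 1.20, C = 3.41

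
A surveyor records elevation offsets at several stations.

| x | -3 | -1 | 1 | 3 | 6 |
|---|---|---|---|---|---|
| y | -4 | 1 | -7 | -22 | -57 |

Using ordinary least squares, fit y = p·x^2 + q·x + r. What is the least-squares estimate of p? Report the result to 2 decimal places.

p = -1.03

Normal-equation sums: Σx^2·x^2 = 1460, Σx^2·x = 216, Σx^2 = 56, Σx·x = 56, Σx = 6, Σ1 = 5.
And Σx^2·y = -2292, Σx·y = -404, Σy = -89.
MᵀM·[p, q, r]ᵀ = Mᵀy becomes [[1460, 216, 56]; [216, 56, 6]; [56, 6, 5]]·[p, q, r]ᵀ = [-2292, -404, -89]ᵀ.
Solving the 3×3 system (Gaussian elimination) gives p = -5932/5781, q = -11413/3854, r = -15920/5781.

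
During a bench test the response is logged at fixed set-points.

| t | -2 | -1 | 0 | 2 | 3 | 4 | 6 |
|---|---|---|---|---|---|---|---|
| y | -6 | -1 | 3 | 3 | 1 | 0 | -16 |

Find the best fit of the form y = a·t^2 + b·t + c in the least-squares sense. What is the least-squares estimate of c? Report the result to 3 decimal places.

Sums needed: Σt^2·t^2 = 1666, Σt^2·t = 306, Σt^2 = 70, Σt·t = 70, Σt = 12, Σ1 = 7.
For Mᵀy: Σt^2·y = -580, Σt·y = -74, Σy = -16.
So MᵀM·[a, b, c]ᵀ = Mᵀy: [[1666, 306, 70]; [306, 70, 12]; [70, 12, 7]]·[a, b, c]ᵀ = [-580, -74, -16]ᵀ.
Inverting the 3×3 Gram matrix, [a, b, c]ᵀ = [-7057/7672, 2761/1096, 9951/3836]ᵀ.

c = 2.594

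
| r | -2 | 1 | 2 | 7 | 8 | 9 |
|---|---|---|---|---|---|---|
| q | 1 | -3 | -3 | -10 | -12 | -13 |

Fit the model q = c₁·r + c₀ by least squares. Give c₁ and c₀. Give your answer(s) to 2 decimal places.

The normal equations are: 203·c₁ + 25·c₀ = -294;  25·c₁ + 6·c₀ = -40.
(Σr·r = 203, Σr = 25, Σ1 = 6, Σr·q = -294, Σq = -40.)
det = 203·6 − 25² = 593.
c₁ = ((-294)·6 − 25·(-40))/593 = -764/593; c₀ = (203·(-40) − 25·(-294))/593 = -770/593.

c₁ = -1.29, c₀ = -1.30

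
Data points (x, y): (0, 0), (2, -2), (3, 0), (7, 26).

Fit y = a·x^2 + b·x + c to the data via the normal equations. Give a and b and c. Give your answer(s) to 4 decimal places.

a = 0.9335, b = -2.8167, c = -0.0194

Forming MᵀM = [[2498, 378, 62]; [378, 62, 12]; [62, 12, 4]] and Mᵀy = [1266, 178, 24]ᵀ gives MᵀM·[a, b, c]ᵀ = Mᵀy.
Row-reducing yields a = 1446/1549, b = -4363/1549, c = -30/1549.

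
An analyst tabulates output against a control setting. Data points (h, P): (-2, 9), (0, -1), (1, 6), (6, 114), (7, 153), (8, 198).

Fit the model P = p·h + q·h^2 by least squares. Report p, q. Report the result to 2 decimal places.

XᵀX·[p, q]ᵀ = XᵀP reads: 154·p + 1064·q = 3327;  1064·p + 7810·q = 24315.
(Σh·h = 154, Σh·h^2 = 1064, Σh^2·h^2 = 7810, Σh·P = 3327, Σh^2·P = 24315.)
Eliminating q: 7810·(row 1) − 1064·(row 2) gives 70644·p = 7810·3327 − 1064·24315 = 112710, so p = 18785/11774.
Then q = (24315 − 1064·(18785/11774))/7810 = 4871/1682.

p = 1.60, q = 2.90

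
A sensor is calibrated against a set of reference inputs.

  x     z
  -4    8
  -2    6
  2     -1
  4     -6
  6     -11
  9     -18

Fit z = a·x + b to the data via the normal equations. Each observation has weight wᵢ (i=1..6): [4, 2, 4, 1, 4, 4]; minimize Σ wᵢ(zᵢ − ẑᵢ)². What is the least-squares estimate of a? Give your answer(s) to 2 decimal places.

Entries of MᵀWM: Σwᵢ·x·x = 572, Σwᵢ·x = 52, Σwᵢ·1 = 19.
Moment sums: Σwᵢ·x·z = -1096, Σwᵢ·z = -82.
det = 572·19 − 52² = 8164.
a = ((-1096)·19 − 52·(-82))/8164 = -4140/2041; b = (572·(-82) − 52·(-1096))/8164 = 194/157.

a = -2.03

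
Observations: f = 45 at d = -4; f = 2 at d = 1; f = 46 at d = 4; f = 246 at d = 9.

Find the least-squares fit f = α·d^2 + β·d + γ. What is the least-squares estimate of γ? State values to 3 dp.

Compute the Gram sums: Σd^2·d^2 = 7074, Σd^2·d = 730, Σd^2 = 114, Σd·d = 114, Σd = 10, Σ1 = 4.
Right-hand side: Σd^2·f = 21384, Σd·f = 2220, Σf = 339.
Inverting the 3×3 Gram matrix, [α, β, γ]ᵀ = [243/80, 333/1424, -2139/890]ᵀ.

γ = -2.403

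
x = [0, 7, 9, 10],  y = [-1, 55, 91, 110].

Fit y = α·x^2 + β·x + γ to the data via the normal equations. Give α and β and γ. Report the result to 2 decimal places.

α = 1.03, β = 0.83, γ = -1.03

MᵀM·[α, β, γ]ᵀ = Mᵀy reads: 18962·α + 2072·β + 230·γ = 21066;  2072·α + 230·β + 26·γ = 2304;  230·α + 26·β + 4·γ = 255.
Inverting the 3×3 Gram matrix, [α, β, γ]ᵀ = [5861/5676, 4717/5676, -1941/1892]ᵀ.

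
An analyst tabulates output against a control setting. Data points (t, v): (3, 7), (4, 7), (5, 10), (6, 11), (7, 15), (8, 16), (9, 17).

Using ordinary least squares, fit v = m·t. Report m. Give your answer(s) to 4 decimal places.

m = 1.9679

The normal system AᵀA·[m]ᵀ = Aᵀv is [[280]]·[m]ᵀ = [551]ᵀ.
m = 551/280 = 1.96786.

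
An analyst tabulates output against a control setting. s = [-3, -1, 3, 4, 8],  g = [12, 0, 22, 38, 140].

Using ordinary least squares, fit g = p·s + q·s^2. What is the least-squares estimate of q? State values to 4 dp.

q = 1.9670

Setting ∂/∂p … = 0 gives: 99·p + 575·q = 1302;  575·p + 4515·q = 9874.
Determinant 99·4515 − 575² = 116360.
p = (1302·4515 − 575·9874)/116360 = 10049/5818; q = (99·9874 − 575·1302)/116360 = 57219/29090.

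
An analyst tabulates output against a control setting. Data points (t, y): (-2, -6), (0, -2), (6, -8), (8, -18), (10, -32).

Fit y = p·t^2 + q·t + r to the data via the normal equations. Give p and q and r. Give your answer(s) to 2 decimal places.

The normal equations are: 15408·p + 1720·q + 204·r = -4664;  1720·p + 204·q + 22·r = -500;  204·p + 22·q + 5·r = -66.
Row-reducing yields p = -1521/3248, q = 2659/1624, r = -527/406.

p = -0.47, q = 1.64, r = -1.30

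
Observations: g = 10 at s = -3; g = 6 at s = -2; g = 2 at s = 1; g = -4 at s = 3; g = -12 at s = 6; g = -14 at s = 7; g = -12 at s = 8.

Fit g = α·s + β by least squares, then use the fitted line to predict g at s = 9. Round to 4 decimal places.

Setting ∂/∂α … = 0 gives: 172·α + 20·β = -318;  20·α + 7·β = -24.
(Σs·s = 172, Σs = 20, Σ1 = 7, Σs·g = -318, Σg = -24.)
Eliminating β: 7·(row 1) − 20·(row 2) gives 804·α = 7·(-318) − 20·(-24) = -1746, so α = -291/134.
Then β = ((-24) − 20·(-291/134))/7 = 186/67.
At s = 9: ĝ = (-291/134)·(9) + (186/67)·(1) = -2247/134.

ĝ = -16.7687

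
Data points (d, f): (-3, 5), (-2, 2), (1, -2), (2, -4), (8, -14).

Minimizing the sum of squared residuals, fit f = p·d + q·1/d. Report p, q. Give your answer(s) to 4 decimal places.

Compute the Gram sums: Σd·d = 82, Σd·1/d = 5, Σ1/d·1/d = 937/576.
For Mᵀf: Σd·f = -141, Σ1/d·f = -101/12.
MᵀM·[p, q]ᵀ = Mᵀf becomes [[82, 5]; [5, 937/576]]·[p, q]ᵀ = [-141, -101/12]ᵀ.
Eliminating q: (937/576)·(row 1) − 5·(row 2) gives (31217/288)·p = (937/576)·(-141) − 5·(-101/12) = -35959/192, so p = -107877/62434.
Then q = ((-101/12) − 5·(-107877/62434))/(937/576) = 4272/31217.

p = -1.7279, q = 0.1368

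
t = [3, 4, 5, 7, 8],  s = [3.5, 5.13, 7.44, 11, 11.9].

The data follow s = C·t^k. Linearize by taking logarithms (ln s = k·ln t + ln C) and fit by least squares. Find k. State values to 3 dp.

k = 1.280

With ln sᵢ as the transformed response and ln tᵢ as the regressor:
Σln t = 8.1197, Σ(ln t)² = 13.8297, Σln s = 9.7692, Σln t·ln s = 16.6889.
Equations: 13.8297·k + 8.1197·ln C = 16.6889;  8.1197·k + 5·ln C = 9.7692.
Solving (det = 3.2190): k = 1.28042, ln C = -0.12549.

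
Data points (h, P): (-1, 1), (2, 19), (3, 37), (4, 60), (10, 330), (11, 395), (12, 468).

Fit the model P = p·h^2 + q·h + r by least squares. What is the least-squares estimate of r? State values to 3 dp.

Compute the Gram sums: Σh^2·h^2 = 45731, Σh^2·h = 4157, Σh^2 = 395, Σh·h = 395, Σh = 41, Σ1 = 7.
And Σh^2·P = 149557, Σh·P = 13649, ΣP = 1310.
So MᵀM·[p, q, r]ᵀ = MᵀP: [[45731, 4157, 395]; [4157, 395, 41]; [395, 41, 7]]·[p, q, r]ᵀ = [149557, 13649, 1310]ᵀ.
Row-reducing yields p = 174029/57972, q = 165565/57972, r = 4925/4831.

r = 1.019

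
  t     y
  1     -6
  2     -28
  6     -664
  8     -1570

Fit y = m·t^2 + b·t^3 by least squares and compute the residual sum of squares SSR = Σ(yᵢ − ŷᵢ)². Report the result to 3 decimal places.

SSR = 14.642

Setting ∂/∂m … = 0 gives: 5409·m + 40577·b = -124502;  40577·m + 308865·b = -947494.
Eliminating b: 308865·(row 1) − 40577·(row 2) gives 24157856·m = 308865·(-124502) − 40577·(-947494) = -7846192, so m = -490387/1509866.
Then b = ((-947494) − 40577·(-490387/1509866))/308865 = -4567337/1509866.
Residuals: -2000736/754933, -1888002/754933, 823850/754933, -314154/754933; SSR = 11053852/754933.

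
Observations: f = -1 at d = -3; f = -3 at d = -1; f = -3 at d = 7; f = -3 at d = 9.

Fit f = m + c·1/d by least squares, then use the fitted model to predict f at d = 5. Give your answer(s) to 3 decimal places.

The normal equations are: 4·m + (-68/63)·c = -10;  (-68/63)·m + (4540/3969)·c = 18/7.
det = 4·(4540/3969) − (-68/63)² = 1504/441.
m = ((-10)·(4540/3969) − (-68/63)·(18/7))/(1504/441) = -2149/846; c = (4·(18/7) − (-68/63)·(-10))/(1504/441) = -7/47.
At d = 5: f̂ = (-2149/846)·(1) + (-7/47)·(1/5) = -10871/4230.

f̂ = -2.570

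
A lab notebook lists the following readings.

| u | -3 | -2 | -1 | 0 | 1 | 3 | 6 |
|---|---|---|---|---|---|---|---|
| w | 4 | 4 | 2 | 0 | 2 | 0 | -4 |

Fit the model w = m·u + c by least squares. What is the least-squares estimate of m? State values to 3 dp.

m = -0.842

Compute the Gram sums: Σu·u = 60, Σu = 4, Σ1 = 7.
Right-hand side: Σu·w = -44, Σw = 8.
So AᵀA·[m, c]ᵀ = Aᵀw: [[60, 4]; [4, 7]]·[m, c]ᵀ = [-44, 8]ᵀ.
det = 60·7 − 4² = 404.
m = ((-44)·7 − 4·8)/404 = -85/101; c = (60·8 − 4·(-44))/404 = 164/101.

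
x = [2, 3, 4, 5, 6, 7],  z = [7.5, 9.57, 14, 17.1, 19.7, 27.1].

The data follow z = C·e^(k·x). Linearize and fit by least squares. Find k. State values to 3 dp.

Taking logs, ln z = k·x + ln C, so regress ln z on x.
XᵀX = [[139.0000, 27.0000]; [27.0000, 6]], rhs = [76.5378, 16.0318]ᵀ  (here Σx = 27.0000, Σ(x)² = 139.0000, Σln z = 16.0318, Σx·ln z = 76.5378).
Solving (det = 105.0000): k = 0.25112, ln C = 1.54194.

k = 0.251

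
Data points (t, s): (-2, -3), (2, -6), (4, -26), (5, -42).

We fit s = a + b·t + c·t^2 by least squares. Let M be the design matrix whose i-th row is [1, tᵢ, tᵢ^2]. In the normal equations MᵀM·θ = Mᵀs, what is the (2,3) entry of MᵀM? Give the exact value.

Row 2 ↔ basis t, column 3 ↔ basis t^2, so (MᵀM)_{2,3} = Σᵢ (t)·(t^2) = (-2)·(4) + (2)·(4) + (4)·(16) + (5)·(25) = 189.

189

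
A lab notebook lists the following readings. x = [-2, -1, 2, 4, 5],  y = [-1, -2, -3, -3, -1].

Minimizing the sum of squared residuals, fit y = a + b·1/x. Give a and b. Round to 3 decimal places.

a = -2.075, b = -0.681

Normal-equation sums: Σ1 = 5, Σ1/x = -11/20, Σ1/x·1/x = 641/400.
Moment sums: Σy = -10, Σ1/x·y = 1/20.
MᵀM·[a, b]ᵀ = Mᵀy becomes [[5, -11/20]; [-11/20, 641/400]]·[a, b]ᵀ = [-10, 1/20]ᵀ.
Eliminating b: (641/400)·(row 1) − (-11/20)·(row 2) gives (771/100)·a = (641/400)·(-10) − (-11/20)·(1/20) = -6399/400, so a = -2133/1028.
Then b = ((1/20) − (-11/20)·(-2133/1028))/(641/400) = -175/257.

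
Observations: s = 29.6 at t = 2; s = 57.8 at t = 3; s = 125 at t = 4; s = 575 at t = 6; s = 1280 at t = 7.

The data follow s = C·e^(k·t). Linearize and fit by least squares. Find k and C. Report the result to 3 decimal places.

k = 0.757, C = 6.196

With ln sᵢ as the transformed response and tᵢ as the regressor:
Σt = 22.0000, Σ(t)² = 114.0000, Σln s = 25.7821, Σt·ln s = 126.4683.
Equations: 114.0000·k + 22.0000·ln C = 126.4683;  22.0000·k + 5·ln C = 25.7821.
Solving (det = 86.0000): k = 0.75740, ln C = 1.82387, so C = exp(1.82387) = 6.19577.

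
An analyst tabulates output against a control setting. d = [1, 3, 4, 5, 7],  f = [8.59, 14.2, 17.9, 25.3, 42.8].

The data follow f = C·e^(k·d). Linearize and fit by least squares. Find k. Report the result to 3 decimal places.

With ln fᵢ as the transformed response and dᵢ as the regressor:
Σd = 20.0000, Σ(d)² = 100.0000, Σln f = 14.6760, Σd·ln f = 64.0993.
Equations: 100.0000·k + 20.0000·ln C = 64.0993;  20.0000·k + 5·ln C = 14.6760.
Solving (det = 100.0000): k = 0.26977, ln C = 1.85612.

k = 0.270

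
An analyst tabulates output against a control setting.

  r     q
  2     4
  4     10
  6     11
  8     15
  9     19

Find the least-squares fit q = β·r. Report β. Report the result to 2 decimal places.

Sums needed: Σr·r = 201.
Right-hand side: Σr·q = 405.
Hence β = 405 / 201 ≈ 2.01493.

β = 2.01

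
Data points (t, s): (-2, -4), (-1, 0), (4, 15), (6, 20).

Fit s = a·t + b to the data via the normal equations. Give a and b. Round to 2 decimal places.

From the data, Σt·t = 57, Σt = 7, Σ1 = 4.
Right-hand side: Σt·s = 188, Σs = 31.
XᵀX·[a, b]ᵀ = Xᵀs becomes [[57, 7]; [7, 4]]·[a, b]ᵀ = [188, 31]ᵀ.
det = 57·4 − 7² = 179.
a = (188·4 − 7·31)/179 = 535/179; b = (57·31 − 7·188)/179 = 451/179.

a = 2.99, b = 2.52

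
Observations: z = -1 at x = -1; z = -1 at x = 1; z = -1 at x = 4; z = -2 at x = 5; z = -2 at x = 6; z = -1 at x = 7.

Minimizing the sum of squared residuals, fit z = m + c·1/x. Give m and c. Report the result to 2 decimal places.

m = -1.33, c = -0.06

The normal equations are: 6·m + (319/420)·c = -8;  (319/420)·m + (379381/176400)·c = -473/420.
(Σ1 = 6, Σ1/x = 319/420, Σ1/x·1/x = 379381/176400, Σz = -8, Σ1/x·z = -473/420.)
Eliminating c: (379381/176400)·(row 1) − (319/420)·(row 2) gives (86981/7056)·m = (379381/176400)·(-8) − (319/420)·(-473/420) = -137341/8400, so m = -2884161/2174525.
Then c = ((-473/420) − (319/420)·(-2884161/2174525))/(379381/176400) = -24024/434905.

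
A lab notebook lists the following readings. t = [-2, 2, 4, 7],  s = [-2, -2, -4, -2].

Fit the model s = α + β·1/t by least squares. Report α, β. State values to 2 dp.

AᵀA·[α, β]ᵀ = Aᵀs reads: 4·α + (11/28)·β = -10;  (11/28)·α + (457/784)·β = -9/7.
(Σ1 = 4, Σ1/t = 11/28, Σ1/t·1/t = 457/784, Σs = -10, Σ1/t·s = -9/7.)
Determinant 4·(457/784) − (11/28)² = 1707/784.
α = ((-10)·(457/784) − (11/28)·(-9/7))/(1707/784) = -4174/1707; β = (4·(-9/7) − (11/28)·(-10))/(1707/784) = -952/1707.

α = -2.45, β = -0.56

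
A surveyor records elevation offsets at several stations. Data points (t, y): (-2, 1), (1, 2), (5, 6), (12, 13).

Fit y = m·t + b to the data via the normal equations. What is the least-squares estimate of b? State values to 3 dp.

Forming MᵀM = [[174, 16]; [16, 4]] and Mᵀy = [186, 22]ᵀ gives MᵀM·[m, b]ᵀ = Mᵀy.
Determinant 174·4 − 16² = 440.
m = (186·4 − 16·22)/440 = 49/55; b = (174·22 − 16·186)/440 = 213/110.

b = 1.936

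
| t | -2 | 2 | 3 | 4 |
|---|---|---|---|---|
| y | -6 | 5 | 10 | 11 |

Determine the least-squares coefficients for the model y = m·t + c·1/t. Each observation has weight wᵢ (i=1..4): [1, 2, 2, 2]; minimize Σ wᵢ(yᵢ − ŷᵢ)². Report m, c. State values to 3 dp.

m = 2.961, c = -0.508

Setting ∂/∂m … = 0 gives: 62·m + 7·c = 180;  7·m + (79/72)·c = 121/6.
(Σwᵢ·t·t = 62, Σwᵢ·t·1/t = 7, Σwᵢ·1/t·1/t = 79/72, Σwᵢ·t·y = 180, Σwᵢ·1/t·y = 121/6.)
Determinant 62·(79/72) − 7² = 685/36.
m = (180·(79/72) − 7·(121/6))/(685/36) = 2028/685; c = (62·(121/6) − 7·180)/(685/36) = -348/685.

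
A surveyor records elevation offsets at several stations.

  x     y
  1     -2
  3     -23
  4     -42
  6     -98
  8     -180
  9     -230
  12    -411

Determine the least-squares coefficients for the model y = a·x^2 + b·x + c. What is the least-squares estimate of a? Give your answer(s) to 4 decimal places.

a = -2.9613

With design matrix A, AᵀA = [[33027, 3277, 351]; [3277, 351, 43]; [351, 43, 7]] and Aᵀy = [-93743, -9269, -986]ᵀ.
Row-reducing yields a = -866615/292642, b = 360865/292642, c = 1221/20903.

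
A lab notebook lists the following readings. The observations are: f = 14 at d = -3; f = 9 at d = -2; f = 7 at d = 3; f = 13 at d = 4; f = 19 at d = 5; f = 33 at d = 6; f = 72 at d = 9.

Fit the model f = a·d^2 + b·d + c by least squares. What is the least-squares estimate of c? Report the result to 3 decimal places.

c = 1.799

Sums needed: Σd^2·d^2 = 8916, Σd^2·d = 1126, Σd^2 = 180, Σd·d = 180, Σd = 22, Σ1 = 7.
And Σd^2·f = 7928, Σd·f = 954, Σf = 167.
Normal equations: [[8916, 1126, 180]; [1126, 180, 22]; [180, 22, 7]]·[a, b, c]ᵀ = [7928, 954, 167]ᵀ.
Inverting the 3×3 Gram matrix, [a, b, c]ᵀ = [284166/282401, -342998/282401, 508149/282401]ᵀ.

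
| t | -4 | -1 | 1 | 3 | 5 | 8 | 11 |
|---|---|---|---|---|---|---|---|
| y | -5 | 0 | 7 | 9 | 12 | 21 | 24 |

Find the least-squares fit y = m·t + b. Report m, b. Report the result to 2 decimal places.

m = 2.00, b = 3.15

The normal system XᵀX·[m, b]ᵀ = Xᵀy is [[237, 23]; [23, 7]]·[m, b]ᵀ = [546, 68]ᵀ.
Δ = 237·7 − 23² = 1130.
m = (546·7 − 23·68)/1130 = 1129/565; b = (237·68 − 23·546)/1130 = 1779/565.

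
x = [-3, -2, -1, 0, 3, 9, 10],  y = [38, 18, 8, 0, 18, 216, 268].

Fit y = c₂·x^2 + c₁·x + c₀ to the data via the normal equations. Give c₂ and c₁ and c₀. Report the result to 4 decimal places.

Entries of MᵀM: Σx^2·x^2 = 16740, Σx^2·x = 1720, Σx^2 = 204, Σx·x = 204, Σx = 16, Σ1 = 7.
For Mᵀy: Σx^2·y = 44880, Σx·y = 4520, Σy = 566.
MᵀM·[c₂, c₁, c₀]ᵀ = Mᵀy becomes [[16740, 1720, 204]; [1720, 204, 16]; [204, 16, 7]]·[c₂, c₁, c₀]ᵀ = [44880, 4520, 566]ᵀ.
Solving the 3×3 system (Gaussian elimination) gives c₂ = 309594/103061, c₁ = -332310/103061, c₀ = 70330/103061.

c₂ = 3.0040, c₁ = -3.2244, c₀ = 0.6824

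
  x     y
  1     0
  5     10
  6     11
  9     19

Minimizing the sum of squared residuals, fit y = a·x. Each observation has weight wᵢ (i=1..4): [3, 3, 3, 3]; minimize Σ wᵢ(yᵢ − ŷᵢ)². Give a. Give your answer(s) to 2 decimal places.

a = 2.01

Entries of AᵀWA: Σwᵢ·x·x = 429.
And Σwᵢ·x·y = 861.
AᵀWA·[a]ᵀ = AᵀWy becomes [[429]]·[a]ᵀ = [861]ᵀ.
a = 861/429 = 2.00699.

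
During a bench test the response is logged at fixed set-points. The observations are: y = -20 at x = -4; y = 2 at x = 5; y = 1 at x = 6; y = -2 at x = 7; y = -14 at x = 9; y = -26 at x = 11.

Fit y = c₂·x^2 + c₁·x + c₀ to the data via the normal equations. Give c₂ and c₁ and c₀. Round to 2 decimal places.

From the data, Σx^2·x^2 = 25780, Σx^2·x = 2680, Σx^2 = 328, Σx·x = 328, Σx = 34, Σ1 = 6.
Moment sums: Σx^2·y = -4612, Σx·y = -330, Σy = -59.
So MᵀM·[c₂, c₁, c₀]ᵀ = Mᵀy: [[25780, 2680, 328]; [2680, 328, 34]; [328, 34, 6]]·[c₂, c₁, c₀]ᵀ = [-4612, -330, -59]ᵀ.
Solving the 3×3 system (Gaussian elimination) gives c₂ = -10244/20769, c₁ = 17953/5934, c₀ = -97/6923.

c₂ = -0.49, c₁ = 3.03, c₀ = -0.01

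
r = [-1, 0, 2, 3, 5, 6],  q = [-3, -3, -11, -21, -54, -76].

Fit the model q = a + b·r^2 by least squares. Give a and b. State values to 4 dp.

The normal equations are: 6·a + 75·b = -168;  75·a + 2019·b = -4322.
(Σ1 = 6, Σr^2 = 75, Σr^2·r^2 = 2019, Σq = -168, Σr^2·q = -4322.)
Eliminating b: 2019·(row 1) − 75·(row 2) gives 6489·a = 2019·(-168) − 75·(-4322) = -15042, so a = -5014/2163.
Then b = ((-4322) − 75·(-5014/2163))/2019 = -4444/2163.

a = -2.3181, b = -2.0546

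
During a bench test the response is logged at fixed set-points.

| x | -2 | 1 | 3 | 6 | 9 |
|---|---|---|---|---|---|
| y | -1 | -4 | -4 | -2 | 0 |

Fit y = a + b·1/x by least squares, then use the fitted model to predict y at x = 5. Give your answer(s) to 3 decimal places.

ŷ = -2.148

Compute the Gram sums: Σ1 = 5, Σ1/x = 10/9, Σ1/x·1/x = 227/162.
For Mᵀy: Σy = -11, Σ1/x·y = -31/6.
Δ = 5·(227/162) − (10/9)² = 935/162.
a = ((-11)·(227/162) − (10/9)·(-31/6))/(935/162) = -1567/935; b = (5·(-31/6) − (10/9)·(-11))/(935/162) = -441/187.
At x = 5: ŷ = (-1567/935)·(1) + (-441/187)·(1/5) = -2008/935.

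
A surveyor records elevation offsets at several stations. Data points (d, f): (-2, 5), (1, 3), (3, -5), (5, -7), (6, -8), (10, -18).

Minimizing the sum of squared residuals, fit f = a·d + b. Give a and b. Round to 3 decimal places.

a = -1.958, b = 2.505

AᵀA·[a, b]ᵀ = Aᵀf reads: 175·a + 23·b = -285;  23·a + 6·b = -30.
(Σd·d = 175, Σd = 23, Σ1 = 6, Σd·f = -285, Σf = -30.)
Eliminating b: 6·(row 1) − 23·(row 2) gives 521·a = 6·(-285) − 23·(-30) = -1020, so a = -1020/521.
Then b = ((-30) − 23·(-1020/521))/6 = 1305/521.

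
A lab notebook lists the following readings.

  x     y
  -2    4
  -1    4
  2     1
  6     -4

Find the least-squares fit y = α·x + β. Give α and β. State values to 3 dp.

Forming AᵀA = [[45, 5]; [5, 4]] and Aᵀy = [-34, 5]ᵀ gives AᵀA·[α, β]ᵀ = Aᵀy.
Δ = 45·4 − 5² = 155.
α = ((-34)·4 − 5·5)/155 = -161/155; β = (45·5 − 5·(-34))/155 = 79/31.

α = -1.039, β = 2.548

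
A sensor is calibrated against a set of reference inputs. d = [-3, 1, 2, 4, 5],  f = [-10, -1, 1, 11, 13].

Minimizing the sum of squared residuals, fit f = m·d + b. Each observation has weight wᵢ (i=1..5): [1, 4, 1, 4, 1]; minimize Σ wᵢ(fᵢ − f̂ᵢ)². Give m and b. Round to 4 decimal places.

m = 3.2254, b = -3.0373

The normal system XᵀWX·[m, b]ᵀ = XᵀWf is [[106, 24]; [24, 11]]·[m, b]ᵀ = [269, 44]ᵀ.
Eliminating b: 11·(row 1) − 24·(row 2) gives 590·m = 11·269 − 24·44 = 1903, so m = 1903/590.
Then b = (44 − 24·(1903/590))/11 = -896/295.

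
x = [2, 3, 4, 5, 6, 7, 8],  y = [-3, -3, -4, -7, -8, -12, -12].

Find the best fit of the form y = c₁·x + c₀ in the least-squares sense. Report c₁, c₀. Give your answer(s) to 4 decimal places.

c₁ = -1.7500, c₀ = 1.7500

Normal-equation sums: Σx·x = 203, Σx = 35, Σ1 = 7.
Moment sums: Σx·y = -294, Σy = -49.
So AᵀA·[c₁, c₀]ᵀ = Aᵀy: [[203, 35]; [35, 7]]·[c₁, c₀]ᵀ = [-294, -49]ᵀ.
det = 203·7 − 35² = 196.
c₁ = ((-294)·7 − 35·(-49))/196 = -7/4; c₀ = (203·(-49) − 35·(-294))/196 = 7/4.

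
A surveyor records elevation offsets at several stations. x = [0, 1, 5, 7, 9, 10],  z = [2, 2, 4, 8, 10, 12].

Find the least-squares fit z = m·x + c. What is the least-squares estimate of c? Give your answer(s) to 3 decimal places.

Forming MᵀM = [[256, 32]; [32, 6]] and Mᵀz = [288, 38]ᵀ gives MᵀM·[m, c]ᵀ = Mᵀz.
Δ = 256·6 − 32² = 512.
m = (288·6 − 32·38)/512 = 1; c = (256·38 − 32·288)/512 = 1.

c = 1.000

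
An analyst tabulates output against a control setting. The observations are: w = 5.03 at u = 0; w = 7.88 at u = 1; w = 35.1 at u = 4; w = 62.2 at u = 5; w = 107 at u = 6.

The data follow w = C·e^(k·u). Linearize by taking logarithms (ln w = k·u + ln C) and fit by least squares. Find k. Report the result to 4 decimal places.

k = 0.5095

Taking logs, ln w = k·u + ln C, so regress ln w on u.
Σu = 16.0000, Σ(u)² = 78.0000, Σln w = 16.0411, Σu·ln w = 64.9859.
Equations: 78.0000·k + 16.0000·ln C = 64.9859;  16.0000·k + 5·ln C = 16.0411.
Solving (det = 134.0000): k = 0.50949, ln C = 1.57787.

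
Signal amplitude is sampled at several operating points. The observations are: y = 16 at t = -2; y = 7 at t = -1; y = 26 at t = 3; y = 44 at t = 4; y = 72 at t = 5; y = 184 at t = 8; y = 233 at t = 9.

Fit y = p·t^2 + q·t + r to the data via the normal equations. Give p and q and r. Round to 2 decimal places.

p = 2.97, q = -1.12, r = 2.29

Compute the Gram sums: Σt^2·t^2 = 11636, Σt^2·t = 1448, Σt^2 = 200, Σt·t = 200, Σt = 26, Σ1 = 7.
And Σt^2·y = 33458, Σt·y = 4144, Σy = 582.
Solving the 3×3 system (Gaussian elimination) gives p = 299993/100842, q = -56272/50421, r = 786/343.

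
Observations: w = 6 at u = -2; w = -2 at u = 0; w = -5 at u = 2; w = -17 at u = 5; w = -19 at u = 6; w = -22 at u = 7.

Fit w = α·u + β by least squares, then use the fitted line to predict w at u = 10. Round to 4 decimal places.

Sums needed: Σu·u = 118, Σu = 18, Σ1 = 6.
And Σu·w = -375, Σw = -59.
So AᵀA·[α, β]ᵀ = Aᵀw: [[118, 18]; [18, 6]]·[α, β]ᵀ = [-375, -59]ᵀ.
Eliminating β: 6·(row 1) − 18·(row 2) gives 384·α = 6·(-375) − 18·(-59) = -1188, so α = -99/32.
Then β = ((-59) − 18·(-99/32))/6 = -53/96.
At u = 10: ŵ = (-99/32)·(10) + (-53/96)·(1) = -3023/96.

ŵ = -31.4896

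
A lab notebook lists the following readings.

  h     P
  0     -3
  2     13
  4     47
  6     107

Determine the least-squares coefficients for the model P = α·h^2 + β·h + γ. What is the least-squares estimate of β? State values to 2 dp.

β = 1.70

The normal system XᵀX·[α, β, γ]ᵀ = XᵀP is [[1568, 288, 56]; [288, 56, 12]; [56, 12, 4]]·[α, β, γ]ᵀ = [4656, 856, 164]ᵀ.
Solving the 3×3 system (Gaussian elimination) gives α = 11/4, β = 17/10, γ = -13/5.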